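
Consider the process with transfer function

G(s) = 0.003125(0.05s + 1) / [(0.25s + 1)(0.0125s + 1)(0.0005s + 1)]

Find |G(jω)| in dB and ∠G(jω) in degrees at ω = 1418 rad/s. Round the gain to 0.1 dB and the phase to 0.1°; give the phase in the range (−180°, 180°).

At ω = 1418 rad/s:
zero (1 + j1418·0.05) = 1 + j70.9 → |·| ≈ 70.907, ∠ ≈ 89.19°
pole (1 + j1418·0.25) = 1 + j354.5 → |·| ≈ 354.5, ∠ ≈ 89.84°
pole (1 + j1418·0.0125) = 1 + j17.725 → |·| ≈ 17.753, ∠ ≈ 86.77°
pole (1 + j1418·0.0005) = 1 + j0.709 → |·| ≈ 1.2258, ∠ ≈ 35.34°
|G| = 0.003125 · 70.907 / (354.5 · 17.753 · 1.2258) ≈ 2.8723e-05
Gain = 20 log₁₀(2.8723e-05) ≈ -90.84 dB
∠G = (89.19°) − (89.84° + 86.77° + 35.34°) = -122.76°

-90.8 dB, -122.8°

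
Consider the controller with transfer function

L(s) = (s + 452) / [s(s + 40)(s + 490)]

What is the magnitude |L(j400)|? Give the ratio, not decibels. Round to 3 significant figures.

At s = jω = j400:
zero (s+452): 452 + j400 → |·| = √(452²+400²) = √364304 ≈ 603.58, ∠ = arctan(400/452) ≈ 41.51°
pole (s+40): 40 + j400 → |·| = √(40²+400²) = √161600 ≈ 402, ∠ = arctan(400/40) ≈ 84.29°
pole (s+490): 490 + j400 → |·| = √(490²+400²) = √400100 ≈ 632.53, ∠ = arctan(400/490) ≈ 39.23°
pole at origin: |s| = 400, ∠ = 90.00° (in denominator)
|L| = 1 · 603.58 / 1.0171e+08 ≈ 5.9343e-06

5.93e-06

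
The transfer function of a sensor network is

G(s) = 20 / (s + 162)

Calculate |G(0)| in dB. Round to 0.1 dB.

G(0) = 20 / 162 ≈ 0.12346
20 log₁₀(0.12346) ≈ -18.17 dB

-18.2 dB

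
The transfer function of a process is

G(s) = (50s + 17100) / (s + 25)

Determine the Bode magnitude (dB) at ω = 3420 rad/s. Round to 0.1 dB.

34.0 dB

Substitute s = j3420:
Numerator: 50(j3420) + 17100 = 17100 + j171000
Denominator: (j3420) + 25 = 25 + j3420
|N| = √(17100² + 171000²) ≈ 1.7185e+05, ∠N ≈ 84.29°
|D| = √(25² + 3420²) ≈ 3420.1, ∠D ≈ 89.58°
|G| = 1.7185e+05 / 3420.1 ≈ 50.247
Gain = 20 log₁₀(50.247) ≈ 34.02 dB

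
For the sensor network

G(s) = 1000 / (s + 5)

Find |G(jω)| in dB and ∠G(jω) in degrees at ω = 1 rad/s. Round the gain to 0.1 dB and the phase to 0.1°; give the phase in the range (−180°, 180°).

45.9 dB, -11.3°

At s = jω = j1:
pole (s+5): 5 + j1 → |·| = √(5²+1²) = √26 ≈ 5.099, ∠ = arctan(1/5) ≈ 11.31°
|G| = 1000 / 5.099 ≈ 196.12
Gain = 20 log₁₀(196.12) ≈ 45.85 dB
∠G = 0.00° − 11.31° = -11.31°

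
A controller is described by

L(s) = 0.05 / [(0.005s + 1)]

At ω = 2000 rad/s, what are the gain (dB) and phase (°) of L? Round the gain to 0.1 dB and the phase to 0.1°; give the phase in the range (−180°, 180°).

At ω = 2000 rad/s:
pole (1 + j2000·0.005) = 1 + j10 → |·| ≈ 10.05, ∠ ≈ 84.29°
|L| = 0.05 · 1 / (10.05) ≈ 0.0049751
Gain = 20 log₁₀(0.0049751) ≈ -46.06 dB
∠L = (0°) − (84.29°) = -84.29°

-46.1 dB, -84.3°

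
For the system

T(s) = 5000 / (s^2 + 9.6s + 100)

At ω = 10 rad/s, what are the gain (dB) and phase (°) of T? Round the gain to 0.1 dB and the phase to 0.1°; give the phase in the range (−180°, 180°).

At s = jω = j10:
quadratic: (j10)² + 9.6·j10 + 100 = 0 + j96 → |·| ≈ 96, ∠ ≈ 90.00°
|T| = 5000 / 96 ≈ 52.083
Gain = 20 log₁₀(52.083) ≈ 34.33 dB
∠T = 0.00° − 90.00° = -90.00°

34.3 dB, -90.0°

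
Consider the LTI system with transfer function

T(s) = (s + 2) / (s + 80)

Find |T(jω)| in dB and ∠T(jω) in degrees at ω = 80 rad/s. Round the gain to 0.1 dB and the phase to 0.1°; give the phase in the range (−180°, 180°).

At s = jω = j80:
zero (s+2): 2 + j80 → |·| = √(2²+80²) = √6404 ≈ 80.025, ∠ = arctan(80/2) ≈ 88.57°
pole (s+80): 80 + j80 → |·| = √(80²+80²) = √12800 ≈ 113.14, ∠ = arctan(80/80) ≈ 45.00°
|T| = 1 · 80.025 / 113.14 ≈ 0.70731
Gain = 20 log₁₀(0.70731) ≈ -3.01 dB
∠T = 88.57° − 45.00° = 43.57°

-3.0 dB, 43.6°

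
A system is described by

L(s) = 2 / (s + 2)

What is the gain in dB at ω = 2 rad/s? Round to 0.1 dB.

At s = jω = j2:
pole (s+2): 2 + j2 → |·| = √(2²+2²) = √8 ≈ 2.8284, ∠ = arctan(2/2) ≈ 45.00°
|L| = 2 / 2.8284 ≈ 0.70711
Gain = 20 log₁₀(0.70711) ≈ -3.01 dB

-3.0 dB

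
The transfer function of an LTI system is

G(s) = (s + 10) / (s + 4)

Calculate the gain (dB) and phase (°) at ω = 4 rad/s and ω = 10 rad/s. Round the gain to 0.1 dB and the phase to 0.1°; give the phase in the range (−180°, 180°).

Substitute s = j4:
Numerator: (j4) + 10 = 10 + j4
Denominator: (j4) + 4 = 4 + j4
|N| = √(10² + 4²) ≈ 10.77, ∠N ≈ 21.80°
|D| = √(4² + 4²) ≈ 5.6569, ∠D ≈ 45.00°
|G| = 10.77 / 5.6569 ≈ 1.9039
Gain = 20 log₁₀(1.9039) ≈ 5.59 dB
∠G = 21.80° − 45.00° = -23.20°

Substitute s = j10:
Numerator: (j10) + 10 = 10 + j10
Denominator: (j10) + 4 = 4 + j10
|N| = √(10² + 10²) ≈ 14.142, ∠N ≈ 45.00°
|D| = √(4² + 10²) ≈ 10.77, ∠D ≈ 68.20°
|G| = 14.142 / 10.77 ≈ 1.3131
Gain = 20 log₁₀(1.3131) ≈ 2.37 dB
∠G = 45.00° − 68.20° = -23.20°

ω = 4: 5.6 dB, -23.2°; ω = 10: 2.4 dB, -23.2°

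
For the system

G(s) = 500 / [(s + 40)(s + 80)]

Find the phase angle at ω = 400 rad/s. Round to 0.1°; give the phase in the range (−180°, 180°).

-163.0°

At s = jω = j400:
pole (s+40): 40 + j400 → |·| = √(40²+400²) = √161600 ≈ 402, ∠ = arctan(400/40) ≈ 84.29°
pole (s+80): 80 + j400 → |·| = √(80²+400²) = √166400 ≈ 407.92, ∠ = arctan(400/80) ≈ 78.69°
∠G = 0.00° − 162.98° = -162.98°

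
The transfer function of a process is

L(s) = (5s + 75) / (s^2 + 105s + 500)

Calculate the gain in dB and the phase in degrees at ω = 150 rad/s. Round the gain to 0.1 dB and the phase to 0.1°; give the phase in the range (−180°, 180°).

Substitute s = j150:
Numerator: 5(j150) + 75 = 75 + j750
Denominator: (j150)^2 + 105(j150) + 500 = -22000 + j15750
|N| = √(75² + 750²) ≈ 753.74, ∠N ≈ 84.29°
|D| = √(22000² + 15750²) ≈ 27057, ∠D ≈ 144.40°
|L| = 753.74 / 27057 ≈ 0.027857
Gain = 20 log₁₀(0.027857) ≈ -31.10 dB
∠L = 84.29° − 144.40° = -60.11°

-31.1 dB, -60.1°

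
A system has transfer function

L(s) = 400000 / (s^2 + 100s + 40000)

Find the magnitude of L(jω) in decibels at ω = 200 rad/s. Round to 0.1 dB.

26.0 dB

At s = jω = j200:
quadratic: (j200)² + 100·j200 + 40000 = 0 + j20000 → |·| ≈ 20000, ∠ ≈ 90.00°
|L| = 400000 / 20000 ≈ 20
Gain = 20 log₁₀(20) ≈ 26.02 dB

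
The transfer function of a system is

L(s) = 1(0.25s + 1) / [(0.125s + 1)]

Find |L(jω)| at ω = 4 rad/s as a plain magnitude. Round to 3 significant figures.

1.26

At ω = 4 rad/s:
zero (1 + j4·0.25) = 1 + j1 → |·| ≈ 1.4142, ∠ ≈ 45.00°
pole (1 + j4·0.125) = 1 + j0.5 → |·| ≈ 1.118, ∠ ≈ 26.57°
|L| = 1 · 1.4142 / (1.118) ≈ 1.2649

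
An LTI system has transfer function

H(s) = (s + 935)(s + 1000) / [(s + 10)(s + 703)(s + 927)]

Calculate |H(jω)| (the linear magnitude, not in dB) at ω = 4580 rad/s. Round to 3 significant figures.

0.000221

At s = jω = j4580:
zero (s+935): 935 + j4580 → |·| = √(935²+4580²) = √21850625 ≈ 4674.5, ∠ = arctan(4580/935) ≈ 78.46°
zero (s+1000): 1000 + j4580 → |·| = √(1000²+4580²) = √21976400 ≈ 4687.9, ∠ = arctan(4580/1000) ≈ 77.68°
pole (s+10): 10 + j4580 → |·| = √(10²+4580²) = √20976500 ≈ 4580, ∠ = arctan(4580/10) ≈ 89.87°
pole (s+703): 703 + j4580 → |·| = √(703²+4580²) = √21470609 ≈ 4633.6, ∠ = arctan(4580/703) ≈ 81.27°
pole (s+927): 927 + j4580 → |·| = √(927²+4580²) = √21835729 ≈ 4672.9, ∠ = arctan(4580/927) ≈ 78.56°
|H| = 1 · 2.1914e+07 / 9.9168e+10 ≈ 0.00022098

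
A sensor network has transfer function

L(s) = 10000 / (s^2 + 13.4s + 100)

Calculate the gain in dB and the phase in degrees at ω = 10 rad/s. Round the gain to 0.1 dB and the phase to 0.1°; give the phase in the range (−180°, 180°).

37.5 dB, -90.0°

At s = jω = j10:
quadratic: (j10)² + 13.4·j10 + 100 = 0 + j134 → |·| ≈ 134, ∠ ≈ 90.00°
|L| = 10000 / 134 ≈ 74.627
Gain = 20 log₁₀(74.627) ≈ 37.46 dB
∠L = 0.00° − 90.00° = -90.00°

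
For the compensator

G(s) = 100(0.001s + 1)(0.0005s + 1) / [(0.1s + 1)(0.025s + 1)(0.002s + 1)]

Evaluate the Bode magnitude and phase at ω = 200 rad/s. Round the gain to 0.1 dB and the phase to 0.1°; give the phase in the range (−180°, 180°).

At ω = 200 rad/s:
zero (1 + j200·0.001) = 1 + j0.2 → |·| ≈ 1.0198, ∠ ≈ 11.31°
zero (1 + j200·0.0005) = 1 + j0.1 → |·| ≈ 1.005, ∠ ≈ 5.71°
pole (1 + j200·0.1) = 1 + j20 → |·| ≈ 20.025, ∠ ≈ 87.14°
pole (1 + j200·0.025) = 1 + j5 → |·| ≈ 5.099, ∠ ≈ 78.69°
pole (1 + j200·0.002) = 1 + j0.4 → |·| ≈ 1.077, ∠ ≈ 21.80°
|G| = 100 · 1.0198 · 1.005 / (20.025 · 5.099 · 1.077) ≈ 0.93198
Gain = 20 log₁₀(0.93198) ≈ -0.61 dB
∠G = (11.31° + 5.71°) − (87.14° + 78.69° + 21.80°) = -170.61°

-0.6 dB, -170.6°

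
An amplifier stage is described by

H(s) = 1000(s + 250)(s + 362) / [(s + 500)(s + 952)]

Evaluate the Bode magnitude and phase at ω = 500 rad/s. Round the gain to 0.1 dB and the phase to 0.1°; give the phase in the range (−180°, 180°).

53.1 dB, 44.8°

At s = jω = j500:
zero (s+250): 250 + j500 → |·| = √(250²+500²) = √312500 ≈ 559.02, ∠ = arctan(500/250) ≈ 63.43°
zero (s+362): 362 + j500 → |·| = √(362²+500²) = √381044 ≈ 617.29, ∠ = arctan(500/362) ≈ 54.10°
pole (s+500): 500 + j500 → |·| = √(500²+500²) = √500000 ≈ 707.11, ∠ = arctan(500/500) ≈ 45.00°
pole (s+952): 952 + j500 → |·| = √(952²+500²) = √1156304 ≈ 1075.3, ∠ = arctan(500/952) ≈ 27.71°
|H| = 1000 · 3.4508e+05 / 7.6036e+05 ≈ 453.84
Gain = 20 log₁₀(453.84) ≈ 53.14 dB
∠H = 117.53° − 72.71° = 44.82°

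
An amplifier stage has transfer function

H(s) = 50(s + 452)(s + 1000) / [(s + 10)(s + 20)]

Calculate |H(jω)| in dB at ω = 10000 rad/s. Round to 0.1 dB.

34.0 dB

At s = jω = j10000:
zero (s+452): 452 + j10000 → |·| = √(452²+10000²) = √100204304 ≈ 10010, ∠ = arctan(10000/452) ≈ 87.41°
zero (s+1000): 1000 + j10000 → |·| = √(1000²+10000²) = √101000000 ≈ 10050, ∠ = arctan(10000/1000) ≈ 84.29°
pole (s+10): 10 + j10000 → |·| = √(10²+10000²) = √100000100 ≈ 10000, ∠ = arctan(10000/10) ≈ 89.94°
pole (s+20): 20 + j10000 → |·| = √(20²+10000²) = √100000400 ≈ 10000, ∠ = arctan(10000/20) ≈ 89.89°
|H| = 50 · 1.006e+08 / 1e+08 ≈ 50.3
Gain = 20 log₁₀(50.3) ≈ 34.03 dB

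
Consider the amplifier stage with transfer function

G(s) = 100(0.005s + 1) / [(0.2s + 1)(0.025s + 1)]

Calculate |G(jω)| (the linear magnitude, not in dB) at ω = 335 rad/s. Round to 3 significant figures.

0.345

At ω = 335 rad/s:
zero (1 + j335·0.005) = 1 + j1.675 → |·| ≈ 1.9508, ∠ ≈ 59.16°
pole (1 + j335·0.2) = 1 + j67 → |·| ≈ 67.007, ∠ ≈ 89.14°
pole (1 + j335·0.025) = 1 + j8.375 → |·| ≈ 8.4345, ∠ ≈ 83.19°
|G| = 100 · 1.9508 / (67.007 · 8.4345) ≈ 0.34517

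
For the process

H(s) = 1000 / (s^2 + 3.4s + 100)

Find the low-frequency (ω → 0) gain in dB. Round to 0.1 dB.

20.0 dB

H(0) = 1000 / 100 = 10
20 log₁₀(10) ≈ 20.00 dB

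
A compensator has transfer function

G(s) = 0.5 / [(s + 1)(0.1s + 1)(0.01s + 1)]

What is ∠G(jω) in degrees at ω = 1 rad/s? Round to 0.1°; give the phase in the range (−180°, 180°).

At ω = 1 rad/s:
pole (1 + j1·1) = 1 + j1 → |·| ≈ 1.4142, ∠ ≈ 45.00°
pole (1 + j1·0.1) = 1 + j0.1 → |·| ≈ 1.005, ∠ ≈ 5.71°
pole (1 + j1·0.01) = 1 + j0.01 → |·| ≈ 1, ∠ ≈ 0.57°
∠G = (0°) − (45.00° + 5.71° + 0.57°) = -51.28°

-51.3°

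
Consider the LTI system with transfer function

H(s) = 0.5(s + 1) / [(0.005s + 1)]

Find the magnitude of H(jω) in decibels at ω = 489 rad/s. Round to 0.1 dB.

At ω = 489 rad/s:
zero (1 + j489·1) = 1 + j489 → |·| ≈ 489, ∠ ≈ 89.88°
pole (1 + j489·0.005) = 1 + j2.445 → |·| ≈ 2.6416, ∠ ≈ 67.76°
|H| = 0.5 · 489 / (2.6416) ≈ 92.558
Gain = 20 log₁₀(92.558) ≈ 39.33 dB

39.3 dB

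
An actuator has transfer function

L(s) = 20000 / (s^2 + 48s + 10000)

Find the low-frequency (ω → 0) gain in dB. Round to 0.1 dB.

6.0 dB

L(0) = 20000 / 10000 = 2
20 log₁₀(2) ≈ 6.02 dB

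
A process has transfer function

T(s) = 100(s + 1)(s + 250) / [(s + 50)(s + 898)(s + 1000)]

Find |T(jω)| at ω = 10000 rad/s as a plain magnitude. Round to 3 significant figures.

0.00991

At s = jω = j10000:
zero (s+1): 1 + j10000 → |·| = √(1²+10000²) = √100000001 ≈ 10000, ∠ = arctan(10000/1) ≈ 89.99°
zero (s+250): 250 + j10000 → |·| = √(250²+10000²) = √100062500 ≈ 10003, ∠ = arctan(10000/250) ≈ 88.57°
pole (s+50): 50 + j10000 → |·| = √(50²+10000²) = √100002500 ≈ 10000, ∠ = arctan(10000/50) ≈ 89.71°
pole (s+898): 898 + j10000 → |·| = √(898²+10000²) = √100806404 ≈ 10040, ∠ = arctan(10000/898) ≈ 84.87°
pole (s+1000): 1000 + j10000 → |·| = √(1000²+10000²) = √101000000 ≈ 10050, ∠ = arctan(10000/1000) ≈ 84.29°
|T| = 100 · 1.0003e+08 / 1.009e+12 ≈ 0.0099138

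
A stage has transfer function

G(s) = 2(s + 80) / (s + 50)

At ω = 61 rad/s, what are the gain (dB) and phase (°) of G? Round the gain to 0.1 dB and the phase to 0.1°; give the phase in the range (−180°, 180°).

At s = jω = j61:
zero (s+80): 80 + j61 → |·| = √(80²+61²) = √10121 ≈ 100.6, ∠ = arctan(61/80) ≈ 37.33°
pole (s+50): 50 + j61 → |·| = √(50²+61²) = √6221 ≈ 78.873, ∠ = arctan(61/50) ≈ 50.66°
|G| = 2 · 100.6 / 78.873 ≈ 2.5509
Gain = 20 log₁₀(2.5509) ≈ 8.13 dB
∠G = 37.33° − 50.66° = -13.33°

8.1 dB, -13.3°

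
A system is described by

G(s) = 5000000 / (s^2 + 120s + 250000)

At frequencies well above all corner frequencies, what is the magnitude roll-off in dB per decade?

-40 dB/decade

Each pole contributes −20 dB/decade at high frequency; each zero contributes +20 dB/decade.
Net: 0 zero(s) − 2 pole(s) → -40 dB/decade.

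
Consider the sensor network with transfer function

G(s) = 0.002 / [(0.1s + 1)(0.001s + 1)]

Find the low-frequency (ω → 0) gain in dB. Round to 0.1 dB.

-54.0 dB

G(0) = 0.002 · 1 / 1 = 0.002
20 log₁₀(0.002) ≈ -53.98 dB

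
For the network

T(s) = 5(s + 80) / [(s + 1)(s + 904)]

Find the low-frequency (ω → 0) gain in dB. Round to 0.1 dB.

T(0) = 5·80 / (1·904) ≈ 0.44248
20 log₁₀(0.44248) ≈ -7.08 dB

-7.1 dB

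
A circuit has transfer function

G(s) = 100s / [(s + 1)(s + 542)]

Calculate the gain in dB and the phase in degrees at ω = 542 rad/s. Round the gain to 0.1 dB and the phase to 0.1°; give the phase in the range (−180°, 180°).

-17.7 dB, -44.9°

At s = jω = j542:
zero at origin: s = j542 → |·| = 542, ∠ = 90.00°
pole (s+1): 1 + j542 → |·| = √(1²+542²) = √293765 ≈ 542, ∠ = arctan(542/1) ≈ 89.89°
pole (s+542): 542 + j542 → |·| = √(542²+542²) = √587528 ≈ 766.5, ∠ = arctan(542/542) ≈ 45.00°
|G| = 100 · 542 / 4.1544e+05 ≈ 0.13046
Gain = 20 log₁₀(0.13046) ≈ -17.69 dB
∠G = 90.00° − 134.89° = -44.89°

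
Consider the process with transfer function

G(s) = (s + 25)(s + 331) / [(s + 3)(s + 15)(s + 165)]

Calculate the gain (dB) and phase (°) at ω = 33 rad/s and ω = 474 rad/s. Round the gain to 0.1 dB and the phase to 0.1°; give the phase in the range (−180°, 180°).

At s = jω = j33:
zero (s+25): 25 + j33 → |·| = √(25²+33²) = √1714 ≈ 41.4, ∠ = arctan(33/25) ≈ 52.85°
zero (s+331): 331 + j33 → |·| = √(331²+33²) = √110650 ≈ 332.64, ∠ = arctan(33/331) ≈ 5.69°
pole (s+3): 3 + j33 → |·| = √(3²+33²) = √1098 ≈ 33.136, ∠ = arctan(33/3) ≈ 84.81°
pole (s+15): 15 + j33 → |·| = √(15²+33²) = √1314 ≈ 36.249, ∠ = arctan(33/15) ≈ 65.56°
pole (s+165): 165 + j33 → |·| = √(165²+33²) = √28314 ≈ 168.27, ∠ = arctan(33/165) ≈ 11.31°
|G| = 1 · 13771 / 2.0212e+05 ≈ 0.068133
Gain = 20 log₁₀(0.068133) ≈ -23.33 dB
∠G = 58.54° − 161.68° = -103.14°

At s = jω = j474:
zero (s+25): 25 + j474 → |·| = √(25²+474²) = √225301 ≈ 474.66, ∠ = arctan(474/25) ≈ 86.98°
zero (s+331): 331 + j474 → |·| = √(331²+474²) = √334237 ≈ 578.13, ∠ = arctan(474/331) ≈ 55.07°
pole (s+3): 3 + j474 → |·| = √(3²+474²) = √224685 ≈ 474.01, ∠ = arctan(474/3) ≈ 89.64°
pole (s+15): 15 + j474 → |·| = √(15²+474²) = √224901 ≈ 474.24, ∠ = arctan(474/15) ≈ 88.19°
pole (s+165): 165 + j474 → |·| = √(165²+474²) = √251901 ≈ 501.9, ∠ = arctan(474/165) ≈ 70.81°
|G| = 1 · 2.7442e+05 / 1.1282e+08 ≈ 0.0024324
Gain = 20 log₁₀(0.0024324) ≈ -52.28 dB
∠G = 142.05° − 248.64° = -106.59°

ω = 33: -23.3 dB, -103.1°; ω = 474: -52.3 dB, -106.6°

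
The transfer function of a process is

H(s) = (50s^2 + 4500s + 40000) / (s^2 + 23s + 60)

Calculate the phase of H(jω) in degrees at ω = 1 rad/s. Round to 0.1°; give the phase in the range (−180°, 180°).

Substitute s = j1:
Numerator: 50(j1)^2 + 4500(j1) + 40000 = 39950 + j4500
Denominator: (j1)^2 + 23(j1) + 60 = 59 + j23
|N| = √(39950² + 4500²) ≈ 40203, ∠N ≈ 6.43°
|D| = √(59² + 23²) ≈ 63.325, ∠D ≈ 21.30°
∠H = 6.43° − 21.30° = -14.87°

-14.9°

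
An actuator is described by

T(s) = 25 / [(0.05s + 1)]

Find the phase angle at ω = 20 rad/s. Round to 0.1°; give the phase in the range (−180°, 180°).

At ω = 20 rad/s:
pole (1 + j20·0.05) = 1 + j1 → |·| ≈ 1.4142, ∠ ≈ 45.00°
∠T = (0°) − (45.00°) = -45.00°

-45.0°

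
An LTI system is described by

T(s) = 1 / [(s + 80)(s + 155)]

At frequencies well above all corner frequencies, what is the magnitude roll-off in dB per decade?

Each pole contributes −20 dB/decade at high frequency; each zero contributes +20 dB/decade.
Net: 0 zero(s) − 2 pole(s) → -40 dB/decade.

-40 dB/decade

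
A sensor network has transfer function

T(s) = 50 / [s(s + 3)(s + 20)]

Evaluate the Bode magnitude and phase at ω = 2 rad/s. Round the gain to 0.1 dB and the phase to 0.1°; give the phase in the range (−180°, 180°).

-9.2 dB, -129.4°

At s = jω = j2:
pole (s+3): 3 + j2 → |·| = √(3²+2²) = √13 ≈ 3.6056, ∠ = arctan(2/3) ≈ 33.69°
pole (s+20): 20 + j2 → |·| = √(20²+2²) = √404 ≈ 20.1, ∠ = arctan(2/20) ≈ 5.71°
pole at origin: |s| = 2, ∠ = 90.00° (in denominator)
|T| = 50 / 144.95 ≈ 0.34495
Gain = 20 log₁₀(0.34495) ≈ -9.24 dB
∠T = 0.00° − 129.40° = -129.40°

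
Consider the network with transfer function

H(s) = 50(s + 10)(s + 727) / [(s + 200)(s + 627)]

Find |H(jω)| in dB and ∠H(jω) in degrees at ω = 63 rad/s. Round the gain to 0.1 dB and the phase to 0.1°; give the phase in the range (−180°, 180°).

At s = jω = j63:
zero (s+10): 10 + j63 → |·| = √(10²+63²) = √4069 ≈ 63.789, ∠ = arctan(63/10) ≈ 80.98°
zero (s+727): 727 + j63 → |·| = √(727²+63²) = √532498 ≈ 729.72, ∠ = arctan(63/727) ≈ 4.95°
pole (s+200): 200 + j63 → |·| = √(200²+63²) = √43969 ≈ 209.69, ∠ = arctan(63/200) ≈ 17.48°
pole (s+627): 627 + j63 → |·| = √(627²+63²) = √397098 ≈ 630.16, ∠ = arctan(63/627) ≈ 5.74°
|H| = 50 · 46548 / 1.3214e+05 ≈ 17.613
Gain = 20 log₁₀(17.613) ≈ 24.92 dB
∠H = 85.93° − 23.22° = 62.71°

24.9 dB, 62.7°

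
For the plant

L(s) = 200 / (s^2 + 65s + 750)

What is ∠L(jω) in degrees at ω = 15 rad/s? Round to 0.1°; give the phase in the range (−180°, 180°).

-61.7°

Substitute s = j15:
Numerator: 200 = 200 + j0
Denominator: (j15)^2 + 65(j15) + 750 = 525 + j975
|N| = √(200² + 0²) ≈ 200, ∠N ≈ 0.00°
|D| = √(525² + 975²) ≈ 1107.4, ∠D ≈ 61.70°
∠L = 0.00° − 61.70° = -61.70°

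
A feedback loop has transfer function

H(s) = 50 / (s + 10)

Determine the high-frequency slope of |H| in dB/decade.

Each pole contributes −20 dB/decade at high frequency; each zero contributes +20 dB/decade.
Net: 0 zero(s) − 1 pole(s) → -20 dB/decade.

-20 dB/decade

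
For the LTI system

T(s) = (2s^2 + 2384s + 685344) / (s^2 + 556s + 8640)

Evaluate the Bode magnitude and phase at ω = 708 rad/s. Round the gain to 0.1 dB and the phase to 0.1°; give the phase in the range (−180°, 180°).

8.7 dB, -40.7°

Substitute s = j708:
Numerator: 2(j708)^2 + 2384(j708) + 685344 = -317184 + j1687872
Denominator: (j708)^2 + 556(j708) + 8640 = -492624 + j393648
|N| = √(317184² + 1687872²) ≈ 1.7174e+06, ∠N ≈ 100.64°
|D| = √(492624² + 393648²) ≈ 6.3058e+05, ∠D ≈ 141.37°
|T| = 1.7174e+06 / 6.3058e+05 ≈ 2.7235
Gain = 20 log₁₀(2.7235) ≈ 8.70 dB
∠T = 100.64° − 141.37° = -40.73°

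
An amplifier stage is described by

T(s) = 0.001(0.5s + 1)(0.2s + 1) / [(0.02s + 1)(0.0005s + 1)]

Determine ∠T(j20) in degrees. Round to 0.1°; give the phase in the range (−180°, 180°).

137.9°

At ω = 20 rad/s:
zero (1 + j20·0.5) = 1 + j10 → |·| ≈ 10.05, ∠ ≈ 84.29°
zero (1 + j20·0.2) = 1 + j4 → |·| ≈ 4.1231, ∠ ≈ 75.96°
pole (1 + j20·0.02) = 1 + j0.4 → |·| ≈ 1.077, ∠ ≈ 21.80°
pole (1 + j20·0.0005) = 1 + j0.01 → |·| ≈ 1, ∠ ≈ 0.57°
∠T = (84.29° + 75.96°) − (21.80° + 0.57°) = 137.88°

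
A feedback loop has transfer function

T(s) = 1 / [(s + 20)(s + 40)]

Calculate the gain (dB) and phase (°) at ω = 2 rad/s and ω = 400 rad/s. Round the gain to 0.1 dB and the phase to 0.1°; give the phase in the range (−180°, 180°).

At s = jω = j2:
pole (s+20): 20 + j2 → |·| = √(20²+2²) = √404 ≈ 20.1, ∠ = arctan(2/20) ≈ 5.71°
pole (s+40): 40 + j2 → |·| = √(40²+2²) = √1604 ≈ 40.05, ∠ = arctan(2/40) ≈ 2.86°
|T| = 1 / 805 ≈ 0.0012422
Gain = 20 log₁₀(0.0012422) ≈ -58.12 dB
∠T = 0.00° − 8.57° = -8.57°

At s = jω = j400:
pole (s+20): 20 + j400 → |·| = √(20²+400²) = √160400 ≈ 400.5, ∠ = arctan(400/20) ≈ 87.14°
pole (s+40): 40 + j400 → |·| = √(40²+400²) = √161600 ≈ 402, ∠ = arctan(400/40) ≈ 84.29°
|T| = 1 / 1.61e+05 ≈ 6.2112e-06
Gain = 20 log₁₀(6.2112e-06) ≈ -104.14 dB
∠T = 0.00° − 171.43° = -171.43°

ω = 2: -58.1 dB, -8.6°; ω = 400: -104.1 dB, -171.4°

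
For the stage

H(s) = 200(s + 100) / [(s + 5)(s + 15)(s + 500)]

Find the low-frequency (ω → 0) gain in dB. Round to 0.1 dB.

-5.5 dB

H(0) = 200·100 / (5·15·500) ≈ 0.53333
20 log₁₀(0.53333) ≈ -5.46 dB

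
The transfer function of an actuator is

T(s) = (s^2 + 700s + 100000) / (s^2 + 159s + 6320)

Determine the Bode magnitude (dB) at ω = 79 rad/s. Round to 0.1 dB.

Substitute s = j79:
Numerator: (j79)^2 + 700(j79) + 100000 = 93759 + j55300
Denominator: (j79)^2 + 159(j79) + 6320 = 79 + j12561
|N| = √(93759² + 55300²) ≈ 1.0885e+05, ∠N ≈ 30.53°
|D| = √(79² + 12561²) ≈ 12561, ∠D ≈ 89.64°
|T| = 1.0885e+05 / 12561 ≈ 8.6657
Gain = 20 log₁₀(8.6657) ≈ 18.76 dB

18.8 dB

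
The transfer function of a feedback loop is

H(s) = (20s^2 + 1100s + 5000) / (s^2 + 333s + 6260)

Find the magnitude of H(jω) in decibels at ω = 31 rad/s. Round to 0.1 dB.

10.1 dB

Substitute s = j31:
Numerator: 20(j31)^2 + 1100(j31) + 5000 = -14220 + j34100
Denominator: (j31)^2 + 333(j31) + 6260 = 5299 + j10323
|N| = √(14220² + 34100²) ≈ 36946, ∠N ≈ 112.64°
|D| = √(5299² + 10323²) ≈ 11604, ∠D ≈ 62.83°
|H| = 36946 / 11604 ≈ 3.1839
Gain = 20 log₁₀(3.1839) ≈ 10.06 dB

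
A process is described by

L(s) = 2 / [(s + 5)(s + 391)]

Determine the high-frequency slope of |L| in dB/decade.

-40 dB/decade

Each pole contributes −20 dB/decade at high frequency; each zero contributes +20 dB/decade.
Net: 0 zero(s) − 2 pole(s) → -40 dB/decade.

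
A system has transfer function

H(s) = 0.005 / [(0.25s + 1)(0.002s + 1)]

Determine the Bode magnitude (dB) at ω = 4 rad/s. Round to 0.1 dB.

At ω = 4 rad/s:
pole (1 + j4·0.25) = 1 + j1 → |·| ≈ 1.4142, ∠ ≈ 45.00°
pole (1 + j4·0.002) = 1 + j0.008 → |·| ≈ 1, ∠ ≈ 0.46°
|H| = 0.005 · 1 / (1.4142 · 1) ≈ 0.0035356
Gain = 20 log₁₀(0.0035356) ≈ -49.03 dB

-49.0 dB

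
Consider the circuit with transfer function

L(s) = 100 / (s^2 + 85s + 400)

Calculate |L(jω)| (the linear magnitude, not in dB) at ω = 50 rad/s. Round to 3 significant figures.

0.0211

Substitute s = j50:
Numerator: 100 = 100 + j0
Denominator: (j50)^2 + 85(j50) + 400 = -2100 + j4250
|N| = √(100² + 0²) ≈ 100, ∠N ≈ 0.00°
|D| = √(2100² + 4250²) ≈ 4740.5, ∠D ≈ 116.29°
|L| = 100 / 4740.5 ≈ 0.021095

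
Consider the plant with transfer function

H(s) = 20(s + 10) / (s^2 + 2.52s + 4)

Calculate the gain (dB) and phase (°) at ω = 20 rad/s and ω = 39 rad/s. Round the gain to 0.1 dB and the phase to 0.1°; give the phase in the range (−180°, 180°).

At s = jω = j20:
zero (s+10): 10 + j20 → |·| = √(10²+20²) = √500 ≈ 22.361, ∠ = arctan(20/10) ≈ 63.43°
quadratic: (j20)² + 2.52·j20 + 4 = -396 + j50.4 → |·| ≈ 399.19, ∠ ≈ 172.75°
|H| = 20 · 22.361 / 399.19 ≈ 1.1203
Gain = 20 log₁₀(1.1203) ≈ 0.99 dB
∠H = 63.43° − 172.75° = -109.32°

At s = jω = j39:
zero (s+10): 10 + j39 → |·| = √(10²+39²) = √1621 ≈ 40.262, ∠ = arctan(39/10) ≈ 75.62°
quadratic: (j39)² + 2.52·j39 + 4 = -1517 + j98.28 → |·| ≈ 1520.2, ∠ ≈ 176.29°
|H| = 20 · 40.262 / 1520.2 ≈ 0.52969
Gain = 20 log₁₀(0.52969) ≈ -5.52 dB
∠H = 75.62° − 176.29° = -100.67°

ω = 20: 1.0 dB, -109.3°; ω = 39: -5.5 dB, -100.7°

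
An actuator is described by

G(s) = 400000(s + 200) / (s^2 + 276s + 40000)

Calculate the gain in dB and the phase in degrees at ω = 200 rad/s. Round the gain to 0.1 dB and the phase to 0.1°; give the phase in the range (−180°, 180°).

At s = jω = j200:
zero (s+200): 200 + j200 → |·| = √(200²+200²) = √80000 ≈ 282.84, ∠ = arctan(200/200) ≈ 45.00°
quadratic: (j200)² + 276·j200 + 40000 = 0 + j55200 → |·| ≈ 55200, ∠ ≈ 90.00°
|G| = 400000 · 282.84 / 55200 ≈ 2049.6
Gain = 20 log₁₀(2049.6) ≈ 66.23 dB
∠G = 45.00° − 90.00° = -45.00°

66.2 dB, -45.0°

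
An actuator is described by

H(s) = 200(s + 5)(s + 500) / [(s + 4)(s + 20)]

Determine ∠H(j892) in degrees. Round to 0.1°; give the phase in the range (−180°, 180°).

-28.1°

At s = jω = j892:
zero (s+5): 5 + j892 → |·| = √(5²+892²) = √795689 ≈ 892.01, ∠ = arctan(892/5) ≈ 89.68°
zero (s+500): 500 + j892 → |·| = √(500²+892²) = √1045664 ≈ 1022.6, ∠ = arctan(892/500) ≈ 60.73°
pole (s+4): 4 + j892 → |·| = √(4²+892²) = √795680 ≈ 892.01, ∠ = arctan(892/4) ≈ 89.74°
pole (s+20): 20 + j892 → |·| = √(20²+892²) = √796064 ≈ 892.22, ∠ = arctan(892/20) ≈ 88.72°
∠H = 150.41° − 178.46° = -28.05°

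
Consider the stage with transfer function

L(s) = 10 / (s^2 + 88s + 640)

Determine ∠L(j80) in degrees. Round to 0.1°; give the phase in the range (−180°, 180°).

Substitute s = j80:
Numerator: 10 = 10 + j0
Denominator: (j80)^2 + 88(j80) + 640 = -5760 + j7040
|N| = √(10² + 0²) ≈ 10, ∠N ≈ 0.00°
|D| = √(5760² + 7040²) ≈ 9096.1, ∠D ≈ 129.29°
∠L = 0.00° − 129.29° = -129.29°

-129.3°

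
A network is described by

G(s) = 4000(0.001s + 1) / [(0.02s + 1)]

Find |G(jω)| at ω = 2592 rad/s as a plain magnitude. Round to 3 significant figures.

At ω = 2592 rad/s:
zero (1 + j2592·0.001) = 1 + j2.592 → |·| ≈ 2.7782, ∠ ≈ 68.90°
pole (1 + j2592·0.02) = 1 + j51.84 → |·| ≈ 51.85, ∠ ≈ 88.89°
|G| = 4000 · 2.7782 / (51.85) ≈ 214.33

214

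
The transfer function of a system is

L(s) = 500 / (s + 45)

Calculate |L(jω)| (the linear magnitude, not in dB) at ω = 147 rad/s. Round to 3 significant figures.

Substitute s = j147:
Numerator: 500 = 500 + j0
Denominator: (j147) + 45 = 45 + j147
|N| = √(500² + 0²) ≈ 500, ∠N ≈ 0.00°
|D| = √(45² + 147²) ≈ 153.73, ∠D ≈ 72.98°
|L| = 500 / 153.73 ≈ 3.2525

3.25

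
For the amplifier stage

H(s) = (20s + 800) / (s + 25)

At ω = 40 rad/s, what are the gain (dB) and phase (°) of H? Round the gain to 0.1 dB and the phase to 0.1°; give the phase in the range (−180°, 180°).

27.6 dB, -13.0°

Substitute s = j40:
Numerator: 20(j40) + 800 = 800 + j800
Denominator: (j40) + 25 = 25 + j40
|N| = √(800² + 800²) ≈ 1131.4, ∠N ≈ 45.00°
|D| = √(25² + 40²) ≈ 47.17, ∠D ≈ 57.99°
|H| = 1131.4 / 47.17 ≈ 23.986
Gain = 20 log₁₀(23.986) ≈ 27.60 dB
∠H = 45.00° − 57.99° = -12.99°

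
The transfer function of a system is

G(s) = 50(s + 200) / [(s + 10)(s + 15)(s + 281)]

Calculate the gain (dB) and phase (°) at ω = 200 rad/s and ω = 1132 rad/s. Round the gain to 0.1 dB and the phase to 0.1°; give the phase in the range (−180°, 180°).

ω = 200: -59.8 dB, -163.3°; ω = 1132: -88.3 dB, -174.8°

At s = jω = j200:
zero (s+200): 200 + j200 → |·| = √(200²+200²) = √80000 ≈ 282.84, ∠ = arctan(200/200) ≈ 45.00°
pole (s+10): 10 + j200 → |·| = √(10²+200²) = √40100 ≈ 200.25, ∠ = arctan(200/10) ≈ 87.14°
pole (s+15): 15 + j200 → |·| = √(15²+200²) = √40225 ≈ 200.56, ∠ = arctan(200/15) ≈ 85.71°
pole (s+281): 281 + j200 → |·| = √(281²+200²) = √118961 ≈ 344.91, ∠ = arctan(200/281) ≈ 35.44°
|G| = 50 · 282.84 / 1.3852e+07 ≈ 0.0010209
Gain = 20 log₁₀(0.0010209) ≈ -59.82 dB
∠G = 45.00° − 208.29° = -163.29°

At s = jω = j1132:
zero (s+200): 200 + j1132 → |·| = √(200²+1132²) = √1321424 ≈ 1149.5, ∠ = arctan(1132/200) ≈ 79.98°
pole (s+10): 10 + j1132 → |·| = √(10²+1132²) = √1281524 ≈ 1132, ∠ = arctan(1132/10) ≈ 89.49°
pole (s+15): 15 + j1132 → |·| = √(15²+1132²) = √1281649 ≈ 1132.1, ∠ = arctan(1132/15) ≈ 89.24°
pole (s+281): 281 + j1132 → |·| = √(281²+1132²) = √1360385 ≈ 1166.4, ∠ = arctan(1132/281) ≈ 76.06°
|G| = 50 · 1149.5 / 1.4948e+09 ≈ 3.845e-05
Gain = 20 log₁₀(3.845e-05) ≈ -88.30 dB
∠G = 79.98° − 254.79° = -174.81°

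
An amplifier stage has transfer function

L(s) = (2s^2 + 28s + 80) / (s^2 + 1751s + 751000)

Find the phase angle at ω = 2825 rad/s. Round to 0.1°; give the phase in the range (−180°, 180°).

Substitute s = j2825:
Numerator: 2(j2825)^2 + 28(j2825) + 80 = -15961170 + j79100
Denominator: (j2825)^2 + 1751(j2825) + 751000 = -7229625 + j4946575
|N| = √(15961170² + 79100²) ≈ 1.5961e+07, ∠N ≈ 179.72°
|D| = √(7229625² + 4946575²) ≈ 8.7599e+06, ∠D ≈ 145.62°
∠L = 179.72° − 145.62° = 34.10°

34.1°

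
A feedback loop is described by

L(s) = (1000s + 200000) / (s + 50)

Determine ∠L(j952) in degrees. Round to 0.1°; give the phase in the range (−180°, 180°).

Substitute s = j952:
Numerator: 1000(j952) + 200000 = 200000 + j952000
Denominator: (j952) + 50 = 50 + j952
|N| = √(200000² + 952000²) ≈ 9.7278e+05, ∠N ≈ 78.14°
|D| = √(50² + 952²) ≈ 953.31, ∠D ≈ 86.99°
∠L = 78.14° − 86.99° = -8.85°

-8.9°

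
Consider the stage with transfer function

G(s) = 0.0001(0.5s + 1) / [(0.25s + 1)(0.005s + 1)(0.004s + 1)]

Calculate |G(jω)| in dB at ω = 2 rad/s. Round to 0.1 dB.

At ω = 2 rad/s:
zero (1 + j2·0.5) = 1 + j1 → |·| ≈ 1.4142, ∠ ≈ 45.00°
pole (1 + j2·0.25) = 1 + j0.5 → |·| ≈ 1.118, ∠ ≈ 26.57°
pole (1 + j2·0.005) = 1 + j0.01 → |·| ≈ 1, ∠ ≈ 0.57°
pole (1 + j2·0.004) = 1 + j0.008 → |·| ≈ 1, ∠ ≈ 0.46°
|G| = 0.0001 · 1.4142 / (1.118 · 1 · 1) ≈ 0.00012649
Gain = 20 log₁₀(0.00012649) ≈ -77.96 dB

-78.0 dB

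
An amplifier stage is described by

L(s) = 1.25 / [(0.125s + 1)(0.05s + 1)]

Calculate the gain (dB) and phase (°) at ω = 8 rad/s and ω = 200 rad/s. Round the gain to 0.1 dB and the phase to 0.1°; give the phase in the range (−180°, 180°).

ω = 8: -1.7 dB, -66.8°; ω = 200: -46.1 dB, -172.0°

At ω = 8 rad/s:
pole (1 + j8·0.125) = 1 + j1 → |·| ≈ 1.4142, ∠ ≈ 45.00°
pole (1 + j8·0.05) = 1 + j0.4 → |·| ≈ 1.077, ∠ ≈ 21.80°
|L| = 1.25 · 1 / (1.4142 · 1.077) ≈ 0.8207
Gain = 20 log₁₀(0.8207) ≈ -1.72 dB
∠L = (0°) − (45.00° + 21.80°) = -66.80°

At ω = 200 rad/s:
pole (1 + j200·0.125) = 1 + j25 → |·| ≈ 25.02, ∠ ≈ 87.71°
pole (1 + j200·0.05) = 1 + j10 → |·| ≈ 10.05, ∠ ≈ 84.29°
|L| = 1.25 · 1 / (25.02 · 10.05) ≈ 0.0049711
Gain = 20 log₁₀(0.0049711) ≈ -46.07 dB
∠L = (0°) − (87.71° + 84.29°) = -172.00°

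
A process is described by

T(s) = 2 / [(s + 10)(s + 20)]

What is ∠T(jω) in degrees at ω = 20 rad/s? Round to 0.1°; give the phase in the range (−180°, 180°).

-108.4°

At s = jω = j20:
pole (s+10): 10 + j20 → |·| = √(10²+20²) = √500 ≈ 22.361, ∠ = arctan(20/10) ≈ 63.43°
pole (s+20): 20 + j20 → |·| = √(20²+20²) = √800 ≈ 28.284, ∠ = arctan(20/20) ≈ 45.00°
∠T = 0.00° − 108.43° = -108.43°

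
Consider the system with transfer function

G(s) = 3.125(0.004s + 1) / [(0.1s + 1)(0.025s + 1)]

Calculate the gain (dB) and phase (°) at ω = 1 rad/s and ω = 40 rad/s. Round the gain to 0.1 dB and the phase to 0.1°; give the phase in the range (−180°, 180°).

ω = 1: 9.9 dB, -6.9°; ω = 40: -5.3 dB, -111.9°

At ω = 1 rad/s:
zero (1 + j1·0.004) = 1 + j0.004 → |·| ≈ 1, ∠ ≈ 0.23°
pole (1 + j1·0.1) = 1 + j0.1 → |·| ≈ 1.005, ∠ ≈ 5.71°
pole (1 + j1·0.025) = 1 + j0.025 → |·| ≈ 1.0003, ∠ ≈ 1.43°
|G| = 3.125 · 1 / (1.005 · 1.0003) ≈ 3.1085
Gain = 20 log₁₀(3.1085) ≈ 9.85 dB
∠G = (0.23°) − (5.71° + 1.43°) = -6.91°

At ω = 40 rad/s:
zero (1 + j40·0.004) = 1 + j0.16 → |·| ≈ 1.0127, ∠ ≈ 9.09°
pole (1 + j40·0.1) = 1 + j4 → |·| ≈ 4.1231, ∠ ≈ 75.96°
pole (1 + j40·0.025) = 1 + j1 → |·| ≈ 1.4142, ∠ ≈ 45.00°
|G| = 3.125 · 1.0127 / (4.1231 · 1.4142) ≈ 0.54275
Gain = 20 log₁₀(0.54275) ≈ -5.31 dB
∠G = (9.09°) − (75.96° + 45.00°) = -111.87°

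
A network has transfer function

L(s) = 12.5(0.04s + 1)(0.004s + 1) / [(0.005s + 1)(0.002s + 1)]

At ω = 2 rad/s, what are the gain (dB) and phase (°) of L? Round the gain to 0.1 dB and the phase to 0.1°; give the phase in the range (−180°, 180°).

22.0 dB, 4.2°

At ω = 2 rad/s:
zero (1 + j2·0.04) = 1 + j0.08 → |·| ≈ 1.0032, ∠ ≈ 4.57°
zero (1 + j2·0.004) = 1 + j0.008 → |·| ≈ 1, ∠ ≈ 0.46°
pole (1 + j2·0.005) = 1 + j0.01 → |·| ≈ 1, ∠ ≈ 0.57°
pole (1 + j2·0.002) = 1 + j0.004 → |·| ≈ 1, ∠ ≈ 0.23°
|L| = 12.5 · 1.0032 · 1 / (1 · 1) ≈ 12.54
Gain = 20 log₁₀(12.54) ≈ 21.97 dB
∠L = (4.57° + 0.46°) − (0.57° + 0.23°) = 4.23°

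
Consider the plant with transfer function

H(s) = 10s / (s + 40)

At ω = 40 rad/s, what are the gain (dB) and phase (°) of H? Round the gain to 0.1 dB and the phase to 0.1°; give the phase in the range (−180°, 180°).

17.0 dB, 45.0°

At s = jω = j40:
zero at origin: s = j40 → |·| = 40, ∠ = 90.00°
pole (s+40): 40 + j40 → |·| = √(40²+40²) = √3200 ≈ 56.569, ∠ = arctan(40/40) ≈ 45.00°
|H| = 10 · 40 / 56.569 ≈ 7.071
Gain = 20 log₁₀(7.071) ≈ 16.99 dB
∠H = 90.00° − 45.00° = 45.00°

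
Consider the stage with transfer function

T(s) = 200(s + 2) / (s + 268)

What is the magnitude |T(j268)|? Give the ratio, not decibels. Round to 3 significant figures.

141

At s = jω = j268:
zero (s+2): 2 + j268 → |·| = √(2²+268²) = √71828 ≈ 268.01, ∠ = arctan(268/2) ≈ 89.57°
pole (s+268): 268 + j268 → |·| = √(268²+268²) = √143648 ≈ 379.01, ∠ = arctan(268/268) ≈ 45.00°
|T| = 200 · 268.01 / 379.01 ≈ 141.43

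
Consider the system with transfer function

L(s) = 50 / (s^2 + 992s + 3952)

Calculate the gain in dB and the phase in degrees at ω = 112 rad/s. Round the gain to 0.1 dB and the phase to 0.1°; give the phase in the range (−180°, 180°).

-67.0 dB, -94.4°

Substitute s = j112:
Numerator: 50 = 50 + j0
Denominator: (j112)^2 + 992(j112) + 3952 = -8592 + j111104
|N| = √(50² + 0²) ≈ 50, ∠N ≈ 0.00°
|D| = √(8592² + 111104²) ≈ 1.1144e+05, ∠D ≈ 94.42°
|L| = 50 / 1.1144e+05 ≈ 0.00044867
Gain = 20 log₁₀(0.00044867) ≈ -66.96 dB
∠L = 0.00° − 94.42° = -94.42°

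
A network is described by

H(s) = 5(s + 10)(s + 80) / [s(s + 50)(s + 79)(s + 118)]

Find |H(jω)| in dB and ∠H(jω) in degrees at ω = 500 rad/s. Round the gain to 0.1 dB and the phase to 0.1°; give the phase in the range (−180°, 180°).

At s = jω = j500:
zero (s+10): 10 + j500 → |·| = √(10²+500²) = √250100 ≈ 500.1, ∠ = arctan(500/10) ≈ 88.85°
zero (s+80): 80 + j500 → |·| = √(80²+500²) = √256400 ≈ 506.36, ∠ = arctan(500/80) ≈ 80.91°
pole (s+50): 50 + j500 → |·| = √(50²+500²) = √252500 ≈ 502.49, ∠ = arctan(500/50) ≈ 84.29°
pole (s+79): 79 + j500 → |·| = √(79²+500²) = √256241 ≈ 506.2, ∠ = arctan(500/79) ≈ 81.02°
pole (s+118): 118 + j500 → |·| = √(118²+500²) = √263924 ≈ 513.74, ∠ = arctan(500/118) ≈ 76.72°
pole at origin: |s| = 500, ∠ = 90.00° (in denominator)
|H| = 5 · 2.5323e+05 / 6.5338e+10 ≈ 1.9378e-05
Gain = 20 log₁₀(1.9378e-05) ≈ -94.25 dB
∠H = 169.76° − 332.03° = -162.27°

-94.3 dB, -162.3°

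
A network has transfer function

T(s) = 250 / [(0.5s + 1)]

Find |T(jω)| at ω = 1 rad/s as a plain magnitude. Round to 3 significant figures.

224

At ω = 1 rad/s:
pole (1 + j1·0.5) = 1 + j0.5 → |·| ≈ 1.118, ∠ ≈ 26.57°
|T| = 250 · 1 / (1.118) ≈ 223.61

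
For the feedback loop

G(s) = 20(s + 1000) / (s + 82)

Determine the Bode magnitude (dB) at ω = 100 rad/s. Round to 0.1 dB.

43.8 dB

At s = jω = j100:
zero (s+1000): 1000 + j100 → |·| = √(1000²+100²) = √1010000 ≈ 1005, ∠ = arctan(100/1000) ≈ 5.71°
pole (s+82): 82 + j100 → |·| = √(82²+100²) = √16724 ≈ 129.32, ∠ = arctan(100/82) ≈ 50.65°
|G| = 20 · 1005 / 129.32 ≈ 155.43
Gain = 20 log₁₀(155.43) ≈ 43.83 dB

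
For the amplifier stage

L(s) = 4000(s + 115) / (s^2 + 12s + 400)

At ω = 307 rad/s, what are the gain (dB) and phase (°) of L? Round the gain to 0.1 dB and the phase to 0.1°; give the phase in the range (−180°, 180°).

22.9 dB, -108.3°

At s = jω = j307:
zero (s+115): 115 + j307 → |·| = √(115²+307²) = √107474 ≈ 327.83, ∠ = arctan(307/115) ≈ 69.46°
quadratic: (j307)² + 12·j307 + 400 = -93849 + j3684 → |·| ≈ 93921, ∠ ≈ 177.75°
|L| = 4000 · 327.83 / 93921 ≈ 13.962
Gain = 20 log₁₀(13.962) ≈ 22.90 dB
∠L = 69.46° − 177.75° = -108.29°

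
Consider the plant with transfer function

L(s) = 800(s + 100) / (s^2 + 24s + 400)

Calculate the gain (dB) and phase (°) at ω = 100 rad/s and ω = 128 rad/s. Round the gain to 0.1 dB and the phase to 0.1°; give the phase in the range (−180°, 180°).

At s = jω = j100:
zero (s+100): 100 + j100 → |·| = √(100²+100²) = √20000 ≈ 141.42, ∠ = arctan(100/100) ≈ 45.00°
quadratic: (j100)² + 24·j100 + 400 = -9600 + j2400 → |·| ≈ 9895.5, ∠ ≈ 165.96°
|L| = 800 · 141.42 / 9895.5 ≈ 11.433
Gain = 20 log₁₀(11.433) ≈ 21.16 dB
∠L = 45.00° − 165.96° = -120.96°

At s = jω = j128:
zero (s+100): 100 + j128 → |·| = √(100²+128²) = √26384 ≈ 162.43, ∠ = arctan(128/100) ≈ 52.00°
quadratic: (j128)² + 24·j128 + 400 = -15984 + j3072 → |·| ≈ 16277, ∠ ≈ 169.12°
|L| = 800 · 162.43 / 16277 ≈ 7.9833
Gain = 20 log₁₀(7.9833) ≈ 18.04 dB
∠L = 52.00° − 169.12° = -117.12°

ω = 100: 21.2 dB, -121.0°; ω = 128: 18.0 dB, -117.1°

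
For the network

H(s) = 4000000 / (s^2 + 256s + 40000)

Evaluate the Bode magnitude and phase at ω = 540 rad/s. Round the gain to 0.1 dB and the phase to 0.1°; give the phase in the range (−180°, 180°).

At s = jω = j540:
quadratic: (j540)² + 256·j540 + 40000 = -251600 + j138240 → |·| ≈ 2.8708e+05, ∠ ≈ 151.21°
|H| = 4000000 / 2.8708e+05 ≈ 13.933
Gain = 20 log₁₀(13.933) ≈ 22.88 dB
∠H = 0.00° − 151.21° = -151.21°

22.9 dB, -151.2°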